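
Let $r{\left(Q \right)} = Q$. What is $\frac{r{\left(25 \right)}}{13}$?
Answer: $\frac{25}{13} \approx 1.9231$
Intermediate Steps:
$\frac{r{\left(25 \right)}}{13} = \frac{25}{13}$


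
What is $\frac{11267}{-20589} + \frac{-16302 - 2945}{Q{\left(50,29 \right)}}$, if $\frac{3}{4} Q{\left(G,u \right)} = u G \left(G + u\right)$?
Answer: $- \frac{6351368849}{9433879800} \approx -0.67325$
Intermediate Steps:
$Q{\left(G,u \right)} = \frac{4 G u \left(G + u\right)}{3}$ ($Q{\left(G,u \right)} = \frac{4 u G \left(G + u\right)}{3} = \frac{4 G u \left(G + u\right)}{3}$)
$\frac{11267}{-20589} + \frac{-16302 - 2945}{Q{\left(50,29 \right)}} = \frac{11267}{-20589} + \frac{-16302 - 2945}{\frac{4}{3} \cdot 50 \cdot 29 \left(50 + 29\right)} = 11267 \left(- \frac{1}{20589}\right) - \frac{19247}{\frac{4}{3} \cdot 50 \cdot 29 \cdot 79} = - \frac{11267}{20589} - \frac{19247}{\frac{458200}{3}} = - \frac{11267}{20589} - \frac{57741}{458200} = - \frac{6351368849}{9433879800}$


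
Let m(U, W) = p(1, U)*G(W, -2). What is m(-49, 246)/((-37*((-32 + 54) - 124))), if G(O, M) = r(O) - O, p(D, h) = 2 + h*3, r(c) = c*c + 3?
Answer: -78735/34 ≈ -2315.7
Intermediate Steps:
r(c) = 3 + c² (r(c) = c² + 3 = 3 + c²)
p(D, h) = 2 + 3*h
G(O, M) = 3 + O² - O (G(O, M) = (3 + O²) - O = 3 + O² - O)
m(U, W) = (2 + 3*U)*(3 + W² - W)
m(-49, 246)/((-37*((-32 + 54) - 124))) = ((2 + 3*(-49))*(3 + 246² - 1*246))/((-37*((-32 + 54) - 124))) = ((2 - 147)*(3 + 60516 - 246))/((-37*(22 - 124))) = (-145*60273)/((-37*(-102))) = -8739585/3774 = -8739585*1/3774 = -78735/34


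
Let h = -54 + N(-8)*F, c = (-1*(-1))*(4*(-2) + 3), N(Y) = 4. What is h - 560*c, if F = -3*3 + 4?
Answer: 2726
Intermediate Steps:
c = -5 (c = 1*(-8 + 3) = 1*(-5) = -5)
F = -5 (F = -9 + 4 = -5)
h = -74 (h = -54 + 4*(-5) = -54 - 20 = -74)
h - 560*c = -74 - 560*(-5) = -74 + 2800 = 2726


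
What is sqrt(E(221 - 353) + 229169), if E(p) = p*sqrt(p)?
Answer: sqrt(229169 - 264*I*sqrt(33)) ≈ 478.72 - 1.584*I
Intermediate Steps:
E(p) = p**(3/2)
sqrt(E(221 - 353) + 229169) = sqrt((221 - 353)**(3/2) + 229169) = sqrt((-132)**(3/2) + 229169) = sqrt(-264*I*sqrt(33) + 229169) = sqrt(229169 - 264*I*sqrt(33))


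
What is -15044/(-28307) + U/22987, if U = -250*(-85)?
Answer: 947340178/650693009 ≈ 1.4559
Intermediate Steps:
U = 21250
-15044/(-28307) + U/22987 = -15044/(-28307) + 21250/22987 = -15044*(-1/28307) + 21250*(1/22987) = 15044/28307 + 21250/22987 = 947340178/650693009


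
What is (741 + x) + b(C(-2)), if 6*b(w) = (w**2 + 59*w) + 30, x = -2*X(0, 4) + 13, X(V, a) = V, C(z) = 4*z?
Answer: 691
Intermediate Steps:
x = 13 (x = -2*0 + 13 = 0 + 13 = 13)
b(w) = 5 + w**2/6 + 59*w/6 (b(w) = ((w**2 + 59*w) + 30)/6 = (30 + w**2 + 59*w)/6 = 5 + w**2/6 + 59*w/6)
(741 + x) + b(C(-2)) = (741 + 13) + (5 + (4*(-2))**2/6 + 59*(4*(-2))/6) = 754 + (5 + (1/6)*(-8)**2 + (59/6)*(-8)) = 754 + (5 + (1/6)*64 - 236/3) = 754 + (5 + 32/3 - 236/3) = 754 - 63 = 691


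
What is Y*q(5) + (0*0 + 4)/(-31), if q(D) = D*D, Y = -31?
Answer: -24029/31 ≈ -775.13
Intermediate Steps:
q(D) = D**2
Y*q(5) + (0*0 + 4)/(-31) = -31*5**2 + (0*0 + 4)/(-31) = -31*25 + (0 + 4)*(-1/31) = -775 + 4*(-1/31) = -775 - 4/31 = -24029/31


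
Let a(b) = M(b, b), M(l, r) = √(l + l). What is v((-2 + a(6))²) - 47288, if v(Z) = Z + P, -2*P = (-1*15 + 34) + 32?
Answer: -94595/2 - 8*√3 ≈ -47311.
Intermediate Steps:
P = -51/2 (P = -((-1*15 + 34) + 32)/2 = -((-15 + 34) + 32)/2 = -(19 + 32)/2 = -½*51 = -51/2 ≈ -25.500)
M(l, r) = √2*√l (M(l, r) = √(2*l) = √2*√l)
a(b) = √2*√b
v(Z) = -51/2 + Z (v(Z) = Z - 51/2 = -51/2 + Z)
v((-2 + a(6))²) - 47288 = (-51/2 + (-2 + √2*√6)²) - 47288 = (-51/2 + (-2 + 2*√3)²) - 47288 = -94627/2 + (-2 + 2*√3)²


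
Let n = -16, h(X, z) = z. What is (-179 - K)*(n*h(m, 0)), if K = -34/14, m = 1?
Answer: 0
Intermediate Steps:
K = -17/7 (K = -34*1/14 = -17/7 ≈ -2.4286)
(-179 - K)*(n*h(m, 0)) = (-179 - 1*(-17/7))*(-16*0) = (-179 + 17/7)*0 = -1236/7*0 = 0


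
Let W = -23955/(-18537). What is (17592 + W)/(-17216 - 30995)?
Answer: -108708953/297895769 ≈ -0.36492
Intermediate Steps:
W = 7985/6179 (W = -23955*(-1/18537) = 7985/6179 ≈ 1.2923)
(17592 + W)/(-17216 - 30995) = (17592 + 7985/6179)/(-17216 - 30995) = (108708953/6179)/(-48211) = (108708953/6179)*(-1/48211) = -108708953/297895769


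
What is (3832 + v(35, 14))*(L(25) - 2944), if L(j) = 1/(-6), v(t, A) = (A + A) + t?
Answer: -68805175/6 ≈ -1.1468e+7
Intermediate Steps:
v(t, A) = t + 2*A (v(t, A) = 2*A + t = t + 2*A)
L(j) = -⅙
(3832 + v(35, 14))*(L(25) - 2944) = (3832 + (35 + 2*14))*(-⅙ - 2944) = (3832 + (35 + 28))*(-17665/6) = (3832 + 63)*(-17665/6) = 3895*(-17665/6) = -68805175/6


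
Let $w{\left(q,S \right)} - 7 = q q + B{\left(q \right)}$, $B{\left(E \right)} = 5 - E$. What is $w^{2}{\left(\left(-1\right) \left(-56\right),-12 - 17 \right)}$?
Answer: $9560464$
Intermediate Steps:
$w{\left(q,S \right)} = 12 + q^{2} - q$ ($w{\left(q,S \right)} = 7 - \left(-5 + q - q q\right) = 7 - \left(-5 + q - q^{2}\right) = 7 + \left(5 + q^{2} - q\right) = 12 + q^{2} - q$)
$w^{2}{\left(\left(-1\right) \left(-56\right),-12 - 17 \right)} = \left(12 + \left(\left(-1\right) \left(-56\right)\right)^{2} - \left(-1\right) \left(-56\right)\right)^{2} = \left(12 + 56^{2} - 56\right)^{2} = \left(12 + 3136 - 56\right)^{2} = 3092^{2} = 9560464$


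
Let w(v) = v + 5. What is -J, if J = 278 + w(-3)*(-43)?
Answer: -192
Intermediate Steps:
w(v) = 5 + v
J = 192 (J = 278 + (5 - 3)*(-43) = 278 + 2*(-43) = 278 - 86 = 192)
-J = -1*192 = -192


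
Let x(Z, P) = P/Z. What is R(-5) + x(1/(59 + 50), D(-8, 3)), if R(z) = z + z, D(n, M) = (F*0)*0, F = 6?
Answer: -10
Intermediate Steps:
D(n, M) = 0 (D(n, M) = (6*0)*0 = 0*0 = 0)
R(z) = 2*z
R(-5) + x(1/(59 + 50), D(-8, 3)) = 2*(-5) + 0/(1/(59 + 50)) = -10 + 0/(1/109) = -10 + 0*109 = -10 + 0 = -10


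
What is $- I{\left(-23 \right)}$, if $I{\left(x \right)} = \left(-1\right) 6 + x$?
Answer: $29$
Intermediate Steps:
$I{\left(x \right)} = -6 + x$
$- I{\left(-23 \right)} = - (-6 - 23) = \left(-1\right) \left(-29\right) = 29$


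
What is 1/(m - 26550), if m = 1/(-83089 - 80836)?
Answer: -163925/4352208751 ≈ -3.7665e-5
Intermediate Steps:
m = -1/163925 (m = 1/(-163925) = -1/163925 ≈ -6.1004e-6)
1/(m - 26550) = 1/(-1/163925 - 26550) = 1/(-4352208751/163925) = -163925/4352208751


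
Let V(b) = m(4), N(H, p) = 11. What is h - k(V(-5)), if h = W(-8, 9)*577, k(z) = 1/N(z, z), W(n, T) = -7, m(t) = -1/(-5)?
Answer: -44430/11 ≈ -4039.1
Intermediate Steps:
m(t) = ⅕ (m(t) = -1*(-⅕) = ⅕)
V(b) = ⅕
k(z) = 1/11
h = -4039 (h = -7*577 = -4039)
h - k(V(-5)) = -4039 - 1*1/11 = -4039 - 1/11 = -44430/11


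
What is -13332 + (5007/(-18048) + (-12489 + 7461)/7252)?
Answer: -145422818665/10907008 ≈ -13333.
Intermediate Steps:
-13332 + (5007/(-18048) + (-12489 + 7461)/7252) = -13332 + (5007*(-1/18048) - 5028*1/7252) = -13332 + (-1669/6016 - 1257/1813) = -13332 - 10588009/10907008 = -145422818665/10907008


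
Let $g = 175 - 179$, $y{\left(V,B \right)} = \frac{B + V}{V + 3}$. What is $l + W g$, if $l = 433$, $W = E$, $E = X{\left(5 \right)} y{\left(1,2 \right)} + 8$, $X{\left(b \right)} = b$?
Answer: $386$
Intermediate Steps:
$y{\left(V,B \right)} = \frac{B + V}{3 + V}$
$E = \frac{47}{4}$ ($E = 5 \frac{2 + 1}{3 + 1} + 8 = 5 \cdot \frac{1}{4} \cdot 3 + 8 = 5 \cdot \frac{3}{4} + 8 = \frac{15}{4} + 8 = \frac{47}{4} \approx 11.75$)
$W = \frac{47}{4} \approx 11.75$
$g = -4$ ($g = 175 - 179 = -4$)
$l + W g = 433 + \frac{47}{4} \left(-4\right) = 433 - 47 = 386$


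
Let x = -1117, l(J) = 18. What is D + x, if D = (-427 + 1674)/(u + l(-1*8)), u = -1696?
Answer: -1875573/1678 ≈ -1117.7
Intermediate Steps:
D = -1247/1678 (D = (-427 + 1674)/(-1696 + 18) = 1247/(-1678) = 1247*(-1/1678) = -1247/1678 ≈ -0.74315)
D + x = -1247/1678 - 1117 = -1875573/1678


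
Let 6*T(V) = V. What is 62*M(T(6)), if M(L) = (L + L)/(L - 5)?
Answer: -31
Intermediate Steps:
T(V) = V/6
M(L) = 2*L/(-5 + L) (M(L) = (2*L)/(-5 + L) = 2*L/(-5 + L))
62*M(T(6)) = 62*(2*((⅙)*6)/(-5 + (⅙)*6)) = 62*(2*1/(-5 + 1)) = 62*(2*1/(-4)) = 62*(2*1*(-¼)) = 62*(-½) = -31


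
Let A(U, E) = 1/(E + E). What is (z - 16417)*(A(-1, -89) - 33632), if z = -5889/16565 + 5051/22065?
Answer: 2394826356846199441/4337346470 ≈ 5.5214e+8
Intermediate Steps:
A(U, E) = 1/(2*E)
z = -9254194/73101345 (z = -5889*1/16565 + 5051*(1/22065) = -5889/16565 + 5051/22065 = -9254194/73101345 ≈ -0.12659)
(z - 16417)*(A(-1, -89) - 33632) = (-9254194/73101345 - 16417)*((½)/(-89) - 33632) = -1200114035059*((½)*(-1/89) - 33632)/73101345 = -1200114035059*(-1/178 - 33632)/73101345 = -1200114035059/73101345*(-5986497/178) = 2394826356846199441/4337346470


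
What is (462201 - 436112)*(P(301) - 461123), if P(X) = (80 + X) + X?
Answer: -12012445249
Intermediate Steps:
P(X) = 80 + 2*X
(462201 - 436112)*(P(301) - 461123) = (462201 - 436112)*((80 + 2*301) - 461123) = 26089*((80 + 602) - 461123) = 26089*(682 - 461123) = 26089*(-460441) = -12012445249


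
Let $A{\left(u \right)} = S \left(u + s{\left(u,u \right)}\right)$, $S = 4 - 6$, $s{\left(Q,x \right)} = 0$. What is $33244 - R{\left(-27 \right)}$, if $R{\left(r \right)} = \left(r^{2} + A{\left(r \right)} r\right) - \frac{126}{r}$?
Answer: $\frac{101905}{3} \approx 33968.0$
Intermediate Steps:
$S = -2$
$A{\left(u \right)} = - 2 u$ ($A{\left(u \right)} = - 2 \left(u + 0\right) = - 2 u$)
$R{\left(r \right)} = - r^{2} - \frac{126}{r}$ ($R{\left(r \right)} = \left(r^{2} + - 2 r r\right) - \frac{126}{r} = \left(r^{2} - 2 r^{2}\right) - \frac{126}{r} = - r^{2} - \frac{126}{r}$)
$33244 - R{\left(-27 \right)} = 33244 - \frac{-126 - \left(-27\right)^{3}}{-27} = 33244 - - \frac{-126 - -19683}{27} = 33244 - - \frac{-126 + 19683}{27} = 33244 - \left(- \frac{1}{27}\right) 19557 = 33244 - - \frac{2173}{3} = 33244 + \frac{2173}{3} = \frac{101905}{3}$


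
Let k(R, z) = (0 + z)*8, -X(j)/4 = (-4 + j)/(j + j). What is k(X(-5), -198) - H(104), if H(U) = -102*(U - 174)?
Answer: -8724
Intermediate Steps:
X(j) = -2*(-4 + j)/j (X(j) = -4*(-4 + j)/(j + j) = -4*(-4 + j)/(2*j) = -4*(-4 + j)*1/(2*j) = -2*(-4 + j)/j)
k(R, z) = 8*z (k(R, z) = z*8 = 8*z)
H(U) = 17748 - 102*U (H(U) = -102*(-174 + U) = 17748 - 102*U)
k(X(-5), -198) - H(104) = 8*(-198) - (17748 - 102*104) = -1584 - (17748 - 10608) = -1584 - 1*7140 = -1584 - 7140 = -8724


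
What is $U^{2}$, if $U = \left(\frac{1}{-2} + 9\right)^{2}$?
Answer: $\frac{83521}{16} \approx 5220.1$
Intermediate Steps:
$U = \frac{289}{4}$ ($U = \left(- \frac{1}{2} + 9\right)^{2} = \left(\frac{17}{2}\right)^{2} = \frac{289}{4} \approx 72.25$)
$U^{2} = \left(\frac{289}{4}\right)^{2} = \frac{83521}{16}$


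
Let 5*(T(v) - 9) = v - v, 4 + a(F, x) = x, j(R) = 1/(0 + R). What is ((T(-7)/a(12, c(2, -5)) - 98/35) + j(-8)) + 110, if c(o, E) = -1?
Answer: 4211/40 ≈ 105.28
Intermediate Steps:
j(R) = 1/R
a(F, x) = -4 + x
T(v) = 9 (T(v) = 9 + (v - v)/5 = 9 + (1/5)*0 = 9 + 0 = 9)
((T(-7)/a(12, c(2, -5)) - 98/35) + j(-8)) + 110 = ((9/(-4 - 1) - 98/35) + 1/(-8)) + 110 = ((9/(-5) - 98*1/35) - 1/8) + 110 = ((9*(-1/5) - 14/5) - 1/8) + 110 = ((-9/5 - 14/5) - 1/8) + 110 = (-23/5 - 1/8) + 110 = -189/40 + 110 = 4211/40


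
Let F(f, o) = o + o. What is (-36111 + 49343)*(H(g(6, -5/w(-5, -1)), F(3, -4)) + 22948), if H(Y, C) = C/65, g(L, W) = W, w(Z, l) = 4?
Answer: 19737009984/65 ≈ 3.0365e+8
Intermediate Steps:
F(f, o) = 2*o
H(Y, C) = C/65 (H(Y, C) = C*(1/65) = C/65)
(-36111 + 49343)*(H(g(6, -5/w(-5, -1)), F(3, -4)) + 22948) = (-36111 + 49343)*((2*(-4))/65 + 22948) = 13232*((1/65)*(-8) + 22948) = 13232*(-8/65 + 22948) = 13232*(1491612/65) = 19737009984/65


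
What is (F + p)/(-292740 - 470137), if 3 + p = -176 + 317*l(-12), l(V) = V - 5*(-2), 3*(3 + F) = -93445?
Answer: 95893/2288631 ≈ 0.041900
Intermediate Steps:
F = -93454/3 (F = -3 + (⅓)*(-93445) = -3 - 93445/3 = -93454/3 ≈ -31151.)
l(V) = 10 + V (l(V) = V + 10 = 10 + V)
p = -813 (p = -3 + (-176 + 317*(10 - 12)) = -3 + (-176 + 317*(-2)) = -3 + (-176 - 634) = -3 - 810 = -813)
(F + p)/(-292740 - 470137) = (-93454/3 - 813)/(-292740 - 470137) = -95893/3/(-762877) = -95893/3*(-1/762877) = 95893/2288631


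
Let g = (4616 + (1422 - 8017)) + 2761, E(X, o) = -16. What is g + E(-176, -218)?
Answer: 766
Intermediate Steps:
g = 782 (g = (4616 - 6595) + 2761 = -1979 + 2761 = 782)
g + E(-176, -218) = 782 - 16 = 766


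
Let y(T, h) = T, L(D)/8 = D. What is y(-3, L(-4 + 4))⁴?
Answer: 81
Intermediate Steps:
L(D) = 8*D
y(-3, L(-4 + 4))⁴ = (-3)⁴ = 81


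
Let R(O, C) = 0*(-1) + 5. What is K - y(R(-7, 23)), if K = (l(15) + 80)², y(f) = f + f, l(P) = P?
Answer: 9015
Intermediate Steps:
R(O, C) = 5 (R(O, C) = 0 + 5 = 5)
y(f) = 2*f
K = 9025 (K = (15 + 80)² = 95² = 9025)
K - y(R(-7, 23)) = 9025 - 2*5 = 9025 - 1*10 = 9025 - 10 = 9015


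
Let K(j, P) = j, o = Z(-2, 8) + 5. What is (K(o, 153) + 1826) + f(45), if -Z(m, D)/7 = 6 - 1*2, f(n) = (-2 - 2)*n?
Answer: 1623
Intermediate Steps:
f(n) = -4*n
Z(m, D) = -28 (Z(m, D) = -7*(6 - 1*2) = -7*(6 - 2) = -7*4 = -28)
o = -23 (o = -28 + 5 = -23)
(K(o, 153) + 1826) + f(45) = (-23 + 1826) - 4*45 = 1803 - 180 = 1623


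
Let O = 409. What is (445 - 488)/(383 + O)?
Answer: -43/792 ≈ -0.054293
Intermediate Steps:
(445 - 488)/(383 + O) = (445 - 488)/(383 + 409) = -43/792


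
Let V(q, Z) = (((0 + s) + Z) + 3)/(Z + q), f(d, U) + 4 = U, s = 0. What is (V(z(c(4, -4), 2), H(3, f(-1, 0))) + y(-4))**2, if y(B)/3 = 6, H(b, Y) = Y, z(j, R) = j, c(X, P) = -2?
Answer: 11881/36 ≈ 330.03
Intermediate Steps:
f(d, U) = -4 + U
V(q, Z) = (3 + Z)/(Z + q) (V(q, Z) = (((0 + 0) + Z) + 3)/(Z + q) = ((0 + Z) + 3)/(Z + q) = (Z + 3)/(Z + q) = (3 + Z)/(Z + q))
y(B) = 18 (y(B) = 3*6 = 18)
(V(z(c(4, -4), 2), H(3, f(-1, 0))) + y(-4))**2 = ((3 + (-4 + 0))/((-4 + 0) - 2) + 18)**2 = ((3 - 4)/(-4 - 2) + 18)**2 = (-1/(-6) + 18)**2 = (-1/6*(-1) + 18)**2 = (1/6 + 18)**2 = (109/6)**2 = 11881/36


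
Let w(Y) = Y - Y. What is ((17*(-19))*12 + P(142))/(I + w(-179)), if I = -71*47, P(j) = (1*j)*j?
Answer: -16288/3337 ≈ -4.8810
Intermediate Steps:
P(j) = j² (P(j) = j*j = j²)
w(Y) = 0
I = -3337
((17*(-19))*12 + P(142))/(I + w(-179)) = ((17*(-19))*12 + 142²)/(-3337 + 0) = (-323*12 + 20164)/(-3337) = (-3876 + 20164)*(-1/3337) = 16288*(-1/3337) = -16288/3337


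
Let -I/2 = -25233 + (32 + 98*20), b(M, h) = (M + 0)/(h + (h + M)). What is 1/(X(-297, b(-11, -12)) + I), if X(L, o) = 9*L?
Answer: 1/43809 ≈ 2.2826e-5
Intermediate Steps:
b(M, h) = M/(M + 2*h) (b(M, h) = M/(h + (M + h)) = M/(M + 2*h))
I = 46482 (I = -2*(-25233 + (32 + 98*20)) = -2*(-25233 + (32 + 1960)) = -2*(-25233 + 1992) = -2*(-23241) = 46482)
1/(X(-297, b(-11, -12)) + I) = 1/(9*(-297) + 46482) = 1/(-2673 + 46482) = 1/43809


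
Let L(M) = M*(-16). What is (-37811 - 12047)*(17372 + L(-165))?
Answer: -997758296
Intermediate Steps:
L(M) = -16*M
(-37811 - 12047)*(17372 + L(-165)) = (-37811 - 12047)*(17372 - 16*(-165)) = -49858*(17372 + 2640) = -49858*20012 = -997758296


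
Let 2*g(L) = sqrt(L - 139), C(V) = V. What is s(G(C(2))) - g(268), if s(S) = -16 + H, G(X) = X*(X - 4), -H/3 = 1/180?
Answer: -961/60 - sqrt(129)/2 ≈ -21.696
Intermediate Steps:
H = -1/60 (H = -3/180 = -3*1/180 = -1/60 ≈ -0.016667)
G(X) = X*(-4 + X)
s(S) = -961/60 (s(S) = -16 - 1/60 = -961/60)
g(L) = sqrt(-139 + L)/2 (g(L) = sqrt(L - 139)/2 = sqrt(-139 + L)/2)
s(G(C(2))) - g(268) = -961/60 - sqrt(-139 + 268)/2 = -961/60 - sqrt(129)/2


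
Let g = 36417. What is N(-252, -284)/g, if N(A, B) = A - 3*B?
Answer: 200/12139 ≈ 0.016476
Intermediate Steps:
N(-252, -284)/g = (-252 - 3*(-284))/36417 = (-252 + 852)*(1/36417) = 600*(1/36417) = 200/12139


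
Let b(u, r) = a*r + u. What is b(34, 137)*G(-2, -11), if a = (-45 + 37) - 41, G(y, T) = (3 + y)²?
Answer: -6679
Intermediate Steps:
a = -49 (a = -8 - 41 = -49)
b(u, r) = u - 49*r (b(u, r) = -49*r + u = u - 49*r)
b(34, 137)*G(-2, -11) = (34 - 49*137)*(3 - 2)² = (34 - 6713)*1² = -6679*1 = -6679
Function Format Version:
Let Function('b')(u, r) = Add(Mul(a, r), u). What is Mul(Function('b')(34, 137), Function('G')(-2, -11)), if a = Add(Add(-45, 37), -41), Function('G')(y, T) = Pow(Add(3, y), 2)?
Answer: -6679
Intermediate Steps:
a = -49 (a = Add(-8, -41) = -49)
Function('b')(u, r) = Add(u, Mul(-49, r)) (Function('b')(u, r) = Add(Mul(-49, r), u) = Add(u, Mul(-49, r)))
Mul(Function('b')(34, 137), Function('G')(-2, -11)) = Mul(Add(34, Mul(-49, 137)), Pow(Add(3, -2), 2)) = Mul(Add(34, -6713), Pow(1, 2)) = Mul(-6679, 1) = -6679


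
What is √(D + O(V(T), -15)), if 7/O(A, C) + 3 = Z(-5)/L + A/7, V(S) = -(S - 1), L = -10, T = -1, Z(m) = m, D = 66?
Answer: 2*√15097/31 ≈ 7.9271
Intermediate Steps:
V(S) = 1 - S (V(S) = -(-1 + S) = 1 - S)
O(A, C) = 7/(-5/2 + A/7) (O(A, C) = 7/(-3 + (-5/(-10) + A/7)) = 7/(-3 + (-5*(-⅒) + A*(⅐))) = 7/(-3 + (½ + A/7)) = 7/(-5/2 + A/7))
√(D + O(V(T), -15)) = √(66 + 98/(-35 + 2*(1 - 1*(-1)))) = √(66 + 98/(-35 + 2*(1 + 1))) = √(66 + 98/(-35 + 2*2)) = √(66 + 98/(-35 + 4)) = √(66 + 98/(-31)) = √(66 + 98*(-1/31)) = √(66 - 98/31) = √(1948/31) = 2*√15097/31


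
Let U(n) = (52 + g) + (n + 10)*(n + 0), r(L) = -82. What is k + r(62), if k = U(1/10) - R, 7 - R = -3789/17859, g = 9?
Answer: -16193447/595300 ≈ -27.202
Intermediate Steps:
U(n) = 61 + n*(10 + n) (U(n) = (52 + 9) + (n + 10)*(n + 0) = 61 + (10 + n)*n = 61 + n*(10 + n))
R = 42934/5953 (R = 7 - (-3789)/17859 = 7 - 1*(-1263/5953) = 7 + 1263/5953 = 42934/5953 ≈ 7.2122)
k = 32621153/595300 (k = (61 + (1/10)**2 + 10/10) - 1*42934/5953 = (61 + (1/10)**2 + 10*(1/10)) - 42934/5953 = (61 + 1/100 + 1) - 42934/5953 = 6201/100 - 42934/5953 = 32621153/595300 ≈ 54.798)
k + r(62) = 32621153/595300 - 82 = -16193447/595300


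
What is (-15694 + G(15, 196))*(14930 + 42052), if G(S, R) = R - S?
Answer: -883961766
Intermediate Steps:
(-15694 + G(15, 196))*(14930 + 42052) = (-15694 + (196 - 1*15))*(14930 + 42052) = (-15694 + (196 - 15))*56982 = (-15694 + 181)*56982 = -15513*56982 = -883961766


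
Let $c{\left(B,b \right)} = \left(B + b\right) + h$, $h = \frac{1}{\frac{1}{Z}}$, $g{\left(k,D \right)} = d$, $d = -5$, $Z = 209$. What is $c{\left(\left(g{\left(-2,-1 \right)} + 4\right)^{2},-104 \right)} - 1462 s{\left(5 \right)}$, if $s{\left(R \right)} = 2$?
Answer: $-2818$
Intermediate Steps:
$g{\left(k,D \right)} = -5$
$h = 209$ ($h = \frac{1}{\frac{1}{209}} = 209$)
$c{\left(B,b \right)} = 209 + B + b$ ($c{\left(B,b \right)} = \left(B + b\right) + 209 = 209 + B + b$)
$c{\left(\left(g{\left(-2,-1 \right)} + 4\right)^{2},-104 \right)} - 1462 s{\left(5 \right)} = \left(209 + \left(-5 + 4\right)^{2} - 104\right) - 1462 \cdot 2 = \left(209 + \left(-1\right)^{2} - 104\right) - 2924 = \left(209 + 1 - 104\right) - 2924 = 106 - 2924 = -2818$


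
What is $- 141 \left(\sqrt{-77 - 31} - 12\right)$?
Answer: $1692 - 846 i \sqrt{3} \approx 1692.0 - 1465.3 i$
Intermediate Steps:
$- 141 \left(\sqrt{-77 - 31} - 12\right) = - 141 \left(\sqrt{-108} - 12\right) = - 141 \left(6 i \sqrt{3} - 12\right) = - 141 \left(-12 + 6 i \sqrt{3}\right) = 1692 - 846 i \sqrt{3}$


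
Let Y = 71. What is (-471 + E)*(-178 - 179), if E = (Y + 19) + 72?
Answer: 110313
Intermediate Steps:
E = 162 (E = (71 + 19) + 72 = 90 + 72 = 162)
(-471 + E)*(-178 - 179) = (-471 + 162)*(-178 - 179) = -309*(-357) = 110313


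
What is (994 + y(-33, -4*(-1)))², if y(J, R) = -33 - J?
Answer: 988036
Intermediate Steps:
(994 + y(-33, -4*(-1)))² = (994 + (-33 - 1*(-33)))² = (994 + (-33 + 33))² = (994 + 0)² = 994² = 988036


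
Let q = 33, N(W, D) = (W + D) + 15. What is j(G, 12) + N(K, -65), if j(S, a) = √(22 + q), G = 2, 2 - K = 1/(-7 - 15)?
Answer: -1055/22 + √55 ≈ -40.538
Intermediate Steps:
K = 45/22 (K = 2 - 1/(-7 - 15) = 2 - 1/(-22) = 2 - 1*(-1/22) = 2 + 1/22 = 45/22 ≈ 2.0455)
N(W, D) = 15 + D + W (N(W, D) = (D + W) + 15 = 15 + D + W)
j(S, a) = √55 (j(S, a) = √(22 + 33) = √55)
j(G, 12) + N(K, -65) = √55 + (15 - 65 + 45/22) = √55 - 1055/22 = -1055/22 + √55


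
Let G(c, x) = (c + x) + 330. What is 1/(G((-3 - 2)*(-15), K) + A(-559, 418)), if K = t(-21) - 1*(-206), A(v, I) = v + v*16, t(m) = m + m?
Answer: -1/8934 ≈ -0.00011193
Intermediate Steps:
t(m) = 2*m
A(v, I) = 17*v (A(v, I) = v + 16*v = 17*v)
K = 164 (K = 2*(-21) - 1*(-206) = -42 + 206 = 164)
G(c, x) = 330 + c + x
1/(G((-3 - 2)*(-15), K) + A(-559, 418)) = 1/((330 + (-3 - 2)*(-15) + 164) + 17*(-559)) = 1/((330 - 5*(-15) + 164) - 9503) = 1/((330 + 75 + 164) - 9503) = 1/(569 - 9503) = 1/(-8934) = -1/8934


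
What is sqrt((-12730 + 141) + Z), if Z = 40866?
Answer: sqrt(28277) ≈ 168.16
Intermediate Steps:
sqrt((-12730 + 141) + Z) = sqrt((-12730 + 141) + 40866) = sqrt(-12589 + 40866) = sqrt(28277)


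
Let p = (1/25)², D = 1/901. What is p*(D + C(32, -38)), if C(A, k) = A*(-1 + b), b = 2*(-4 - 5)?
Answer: -547807/563125 ≈ -0.97280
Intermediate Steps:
b = -18 (b = 2*(-9) = -18)
C(A, k) = -19*A (C(A, k) = A*(-1 - 18) = A*(-19) = -19*A)
D = 1/901 ≈ 0.0011099
p = 1/625 (p = (1/25)² = 1/625 ≈ 0.0016000)
p*(D + C(32, -38)) = (1/901 - 19*32)/625 = (1/901 - 608)/625 = (1/625)*(-547807/901) = -547807/563125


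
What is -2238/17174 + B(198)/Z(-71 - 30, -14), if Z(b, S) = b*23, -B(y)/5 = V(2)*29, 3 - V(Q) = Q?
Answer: -1354322/19947601 ≈ -0.067894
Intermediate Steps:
V(Q) = 3 - Q
B(y) = -145 (B(y) = -5*(3 - 1*2)*29 = -5*(3 - 2)*29 = -5*29 = -145)
Z(b, S) = 23*b
-2238/17174 + B(198)/Z(-71 - 30, -14) = -2238/17174 - 145*1/(23*(-71 - 30)) = -2238*1/17174 - 145/(23*(-101)) = -1119/8587 - 145/(-2323) = -1119/8587 - 145*(-1/2323) = -1119/8587 + 145/2323 = -1354322/19947601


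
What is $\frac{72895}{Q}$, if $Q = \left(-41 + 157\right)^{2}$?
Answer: $\frac{72895}{13456} \approx 5.4173$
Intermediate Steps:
$Q = 13456$ ($Q = 116^{2} = 13456$)
$\frac{72895}{Q} = \frac{72895}{13456}$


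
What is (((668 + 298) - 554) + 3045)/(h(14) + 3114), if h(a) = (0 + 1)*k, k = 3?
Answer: 3457/3117 ≈ 1.1091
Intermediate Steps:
h(a) = 3 (h(a) = (0 + 1)*3 = 1*3 = 3)
(((668 + 298) - 554) + 3045)/(h(14) + 3114) = (((668 + 298) - 554) + 3045)/(3 + 3114) = ((966 - 554) + 3045)/3117 = (412 + 3045)*(1/3117) = 3457*(1/3117) = 3457/3117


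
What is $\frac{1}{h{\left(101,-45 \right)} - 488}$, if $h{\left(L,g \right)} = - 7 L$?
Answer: $- \frac{1}{1195} \approx -0.00083682$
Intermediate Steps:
$\frac{1}{h{\left(101,-45 \right)} - 488} = \frac{1}{\left(-7\right) 101 - 488} = \frac{1}{-707 - 488} = \frac{1}{-1195} = - \frac{1}{1195}$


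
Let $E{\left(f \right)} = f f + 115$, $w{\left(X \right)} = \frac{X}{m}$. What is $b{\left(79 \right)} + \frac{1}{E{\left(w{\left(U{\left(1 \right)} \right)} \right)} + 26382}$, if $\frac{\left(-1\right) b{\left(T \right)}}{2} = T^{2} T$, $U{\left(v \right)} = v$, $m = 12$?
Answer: $- \frac{3762448648238}{3815569} \approx -9.8608 \cdot 10^{5}$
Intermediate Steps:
$w{\left(X \right)} = \frac{X}{12}$
$E{\left(f \right)} = 115 + f^{2}$ ($E{\left(f \right)} = f^{2} + 115 = 115 + f^{2}$)
$b{\left(T \right)} = - 2 T^{3}$ ($b{\left(T \right)} = - 2 T^{2} T = - 2 T^{3}$)
$b{\left(79 \right)} + \frac{1}{E{\left(w{\left(U{\left(1 \right)} \right)} \right)} + 26382} = - 2 \cdot 79^{3} + \frac{1}{\left(115 + \left(\frac{1}{12} \cdot 1\right)^{2}\right) + 26382} = \left(-2\right) 493039 + \frac{1}{\left(115 + \left(\frac{1}{12}\right)^{2}\right) + 26382} = -986078 + \frac{1}{\left(115 + \frac{1}{144}\right) + 26382} = -986078 + \frac{1}{\frac{16561}{144} + 26382} = -986078 + \frac{1}{\frac{3815569}{144}} = -986078 + \frac{144}{3815569} = - \frac{3762448648238}{3815569}$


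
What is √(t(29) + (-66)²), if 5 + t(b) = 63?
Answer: √4414 ≈ 66.438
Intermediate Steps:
t(b) = 58 (t(b) = -5 + 63 = 58)
√(t(29) + (-66)²) = √(58 + (-66)²) = √(58 + 4356) = √4414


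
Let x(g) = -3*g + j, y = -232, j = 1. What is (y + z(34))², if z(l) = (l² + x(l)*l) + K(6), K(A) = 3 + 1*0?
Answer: 6285049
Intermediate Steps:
x(g) = 1 - 3*g (x(g) = -3*g + 1 = 1 - 3*g)
K(A) = 3 (K(A) = 3 + 0 = 3)
z(l) = 3 + l² + l*(1 - 3*l) (z(l) = (l² + (1 - 3*l)*l) + 3 = (l² + l*(1 - 3*l)) + 3 = 3 + l² + l*(1 - 3*l))
(y + z(34))² = (-232 + (3 + 34 - 2*34²))² = (-232 + (3 + 34 - 2*1156))² = (-232 + (3 + 34 - 2312))² = (-232 - 2275)² = (-2507)² = 6285049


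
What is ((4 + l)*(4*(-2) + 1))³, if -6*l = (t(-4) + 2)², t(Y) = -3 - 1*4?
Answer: 343/216 ≈ 1.5880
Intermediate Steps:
t(Y) = -7 (t(Y) = -3 - 4 = -7)
l = -25/6 (l = -(-7 + 2)²/6 = -⅙*(-5)² = -⅙*25 = -25/6 ≈ -4.1667)
((4 + l)*(4*(-2) + 1))³ = ((4 - 25/6)*(4*(-2) + 1))³ = (-(-8 + 1)/6)³ = (-⅙*(-7))³ = (7/6)³ = 343/216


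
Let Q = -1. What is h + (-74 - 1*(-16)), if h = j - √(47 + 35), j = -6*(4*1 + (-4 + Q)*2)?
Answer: -22 - √82 ≈ -31.055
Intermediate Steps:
j = 36 (j = -6*(4*1 + (-4 - 1)*2) = -6*(4 - 5*2) = -6*(4 - 10) = -6*(-6) = 36)
h = 36 - √82 (h = 36 - √(47 + 35) = 36 - √82 ≈ 26.945)
h + (-74 - 1*(-16)) = (36 - √82) + (-74 - 1*(-16)) = (36 - √82) + (-74 + 16) = (36 - √82) - 58 = -22 - √82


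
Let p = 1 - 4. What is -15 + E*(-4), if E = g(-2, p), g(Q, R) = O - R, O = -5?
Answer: -7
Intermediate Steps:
p = -3
g(Q, R) = -5 - R
E = -2 (E = -5 - 1*(-3) = -5 + 3 = -2)
-15 + E*(-4) = -15 - 2*(-4) = -15 + 8 = -7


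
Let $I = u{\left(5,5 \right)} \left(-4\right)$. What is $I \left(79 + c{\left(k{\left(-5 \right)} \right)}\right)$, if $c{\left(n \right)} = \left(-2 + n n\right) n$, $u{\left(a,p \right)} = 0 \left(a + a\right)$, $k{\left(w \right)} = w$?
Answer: $0$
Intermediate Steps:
$u{\left(a,p \right)} = 0$ ($u{\left(a,p \right)} = 0 \cdot 2 a = 0$)
$c{\left(n \right)} = n \left(-2 + n^{2}\right)$ ($c{\left(n \right)} = \left(-2 + n^{2}\right) n = n \left(-2 + n^{2}\right)$)
$I = 0$ ($I = 0 \left(-4\right) = 0$)
$I \left(79 + c{\left(k{\left(-5 \right)} \right)}\right) = 0 \left(79 - 5 \left(-2 + \left(-5\right)^{2}\right)\right) = 0 \left(79 - 5 \left(-2 + 25\right)\right) = 0 \left(79 - 115\right) = 0 \left(-36\right) = 0$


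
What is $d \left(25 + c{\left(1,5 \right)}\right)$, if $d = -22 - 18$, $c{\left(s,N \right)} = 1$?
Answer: $-1040$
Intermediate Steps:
$d = -40$ ($d = -22 - 18 = -40$)
$d \left(25 + c{\left(1,5 \right)}\right) = - 40 \left(25 + 1\right) = \left(-40\right) 26 = -1040$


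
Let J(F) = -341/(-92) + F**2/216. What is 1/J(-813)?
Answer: 552/1691189 ≈ 0.00032640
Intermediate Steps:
J(F) = 341/92 + F**2/216 (J(F) = -341*(-1/92) + F**2*(1/216) = 341/92 + F**2/216)
1/J(-813) = 1/(341/92 + (1/216)*(-813)**2) = 1/(341/92 + (1/216)*660969) = 1/(341/92 + 73441/24) = 1/(1691189/552) = 552/1691189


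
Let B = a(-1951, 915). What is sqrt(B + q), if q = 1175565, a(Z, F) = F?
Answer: 12*sqrt(8170) ≈ 1084.7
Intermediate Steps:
B = 915
sqrt(B + q) = sqrt(915 + 1175565) = sqrt(1176480) = 12*sqrt(8170)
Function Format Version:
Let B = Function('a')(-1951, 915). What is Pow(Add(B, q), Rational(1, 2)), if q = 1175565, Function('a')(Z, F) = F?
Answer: Mul(12, Pow(8170, Rational(1, 2))) ≈ 1084.7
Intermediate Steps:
B = 915
Pow(Add(B, q), Rational(1, 2)) = Pow(Add(915, 1175565), Rational(1, 2)) = Pow(1176480, Rational(1, 2)) = Mul(12, Pow(8170, Rational(1, 2)))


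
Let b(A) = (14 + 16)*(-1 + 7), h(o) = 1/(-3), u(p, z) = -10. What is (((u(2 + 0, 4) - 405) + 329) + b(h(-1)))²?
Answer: 8836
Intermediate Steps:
h(o) = -⅓
b(A) = 180 (b(A) = 30*6 = 180)
(((u(2 + 0, 4) - 405) + 329) + b(h(-1)))² = (((-10 - 405) + 329) + 180)² = ((-415 + 329) + 180)² = (-86 + 180)² = 94² = 8836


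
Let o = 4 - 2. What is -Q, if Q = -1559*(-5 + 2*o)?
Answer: -1559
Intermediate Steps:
o = 2
Q = 1559 (Q = -1559*(-5 + 2*2) = -1559*(-5 + 4) = -1559*(-1) = 1559)
-Q = -1*1559 = -1559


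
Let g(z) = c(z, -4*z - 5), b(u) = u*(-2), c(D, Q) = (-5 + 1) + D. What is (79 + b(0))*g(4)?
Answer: 0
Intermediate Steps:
c(D, Q) = -4 + D
b(u) = -2*u
g(z) = -4 + z
(79 + b(0))*g(4) = (79 - 2*0)*(-4 + 4) = (79 + 0)*0 = 79*0 = 0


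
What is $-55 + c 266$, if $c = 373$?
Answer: $99163$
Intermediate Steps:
$-55 + c 266 = -55 + 373 \cdot 266 = -55 + 99218 = 99163$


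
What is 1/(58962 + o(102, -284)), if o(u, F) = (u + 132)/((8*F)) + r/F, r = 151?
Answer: 1136/66980111 ≈ 1.6960e-5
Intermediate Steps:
o(u, F) = 151/F + (132 + u)/(8*F) (o(u, F) = (u + 132)/((8*F)) + 151/F = (132 + u)*(1/(8*F)) + 151/F = (132 + u)/(8*F) + 151/F = 151/F + (132 + u)/(8*F))
1/(58962 + o(102, -284)) = 1/(58962 + (⅛)*(1340 + 102)/(-284)) = 1/(58962 + (⅛)*(-1/284)*1442) = 1/(58962 - 721/1136) = 1/(66980111/1136) = 1136/66980111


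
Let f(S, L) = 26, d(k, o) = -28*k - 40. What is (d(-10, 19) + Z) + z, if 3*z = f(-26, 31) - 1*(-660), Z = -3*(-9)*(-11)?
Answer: 515/3 ≈ 171.67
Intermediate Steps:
d(k, o) = -40 - 28*k
Z = -297 (Z = 27*(-11) = -297)
z = 686/3 (z = (26 - 1*(-660))/3 = (26 + 660)/3 = (⅓)*686 = 686/3 ≈ 228.67)
(d(-10, 19) + Z) + z = ((-40 - 28*(-10)) - 297) + 686/3 = ((-40 + 280) - 297) + 686/3 = (240 - 297) + 686/3 = -57 + 686/3 = 515/3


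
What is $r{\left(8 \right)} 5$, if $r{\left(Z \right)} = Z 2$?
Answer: $80$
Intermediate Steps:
$r{\left(Z \right)} = 2 Z$
$r{\left(8 \right)} 5 = 2 \cdot 8 \cdot 5 = 16 \cdot 5 = 80$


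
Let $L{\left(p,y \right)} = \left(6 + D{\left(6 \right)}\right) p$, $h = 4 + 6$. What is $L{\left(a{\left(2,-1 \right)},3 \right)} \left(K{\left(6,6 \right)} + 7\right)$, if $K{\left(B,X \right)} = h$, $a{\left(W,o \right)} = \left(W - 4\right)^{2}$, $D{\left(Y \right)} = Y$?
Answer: $816$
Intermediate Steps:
$h = 10$
$a{\left(W,o \right)} = \left(-4 + W\right)^{2}$
$K{\left(B,X \right)} = 10$
$L{\left(p,y \right)} = 12 p$ ($L{\left(p,y \right)} = \left(6 + 6\right) p = 12 p$)
$L{\left(a{\left(2,-1 \right)},3 \right)} \left(K{\left(6,6 \right)} + 7\right) = 12 \left(-4 + 2\right)^{2} \left(10 + 7\right) = 12 \left(-2\right)^{2} \cdot 17 = 12 \cdot 4 \cdot 17 = 48 \cdot 17 = 816$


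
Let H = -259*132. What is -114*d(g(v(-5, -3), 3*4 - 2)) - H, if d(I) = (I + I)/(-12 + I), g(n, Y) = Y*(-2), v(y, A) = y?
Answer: 68091/2 ≈ 34046.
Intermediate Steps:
g(n, Y) = -2*Y
d(I) = 2*I/(-12 + I) (d(I) = (2*I)/(-12 + I) = 2*I/(-12 + I))
H = -34188
-114*d(g(v(-5, -3), 3*4 - 2)) - H = -228*(-2*(3*4 - 2))/(-12 - 2*(3*4 - 2)) - 1*(-34188) = -228*(-2*(12 - 2))/(-12 - 2*(12 - 2)) + 34188 = -228*(-2*10)/(-12 - 2*10) + 34188 = -228*(-20)/(-12 - 20) + 34188 = -228*(-20)/(-32) + 34188 = -228*(-20)*(-1)/32 + 34188 = -114*5/4 + 34188 = -285/2 + 34188 = 68091/2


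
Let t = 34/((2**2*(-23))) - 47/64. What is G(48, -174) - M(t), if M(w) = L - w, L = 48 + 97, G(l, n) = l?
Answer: -144409/1472 ≈ -98.104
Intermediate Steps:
L = 145
t = -1625/1472 (t = 34/((4*(-23))) - 47*1/64 = 34/(-92) - 47/64 = 34*(-1/92) - 47/64 = -17/46 - 47/64 = -1625/1472 ≈ -1.1039)
M(w) = 145 - w
G(48, -174) - M(t) = 48 - (145 - 1*(-1625/1472)) = 48 - (145 + 1625/1472) = 48 - 1*215065/1472 = 48 - 215065/1472 = -144409/1472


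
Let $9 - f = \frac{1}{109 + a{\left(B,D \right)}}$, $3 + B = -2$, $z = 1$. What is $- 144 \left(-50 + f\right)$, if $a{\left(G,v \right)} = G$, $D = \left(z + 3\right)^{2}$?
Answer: $\frac{76770}{13} \approx 5905.4$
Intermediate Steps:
$B = -5$ ($B = -3 - 2 = -5$)
$D = 16$ ($D = \left(1 + 3\right)^{2} = 4^{2} = 16$)
$f = \frac{935}{104}$ ($f = 9 - \frac{1}{109 - 5} = 9 - \frac{1}{104} = \frac{935}{104} \approx 8.9904$)
$- 144 \left(-50 + f\right) = - 144 \left(-50 + \frac{935}{104}\right) = \left(-144\right) \left(- \frac{4265}{104}\right) = \frac{76770}{13}$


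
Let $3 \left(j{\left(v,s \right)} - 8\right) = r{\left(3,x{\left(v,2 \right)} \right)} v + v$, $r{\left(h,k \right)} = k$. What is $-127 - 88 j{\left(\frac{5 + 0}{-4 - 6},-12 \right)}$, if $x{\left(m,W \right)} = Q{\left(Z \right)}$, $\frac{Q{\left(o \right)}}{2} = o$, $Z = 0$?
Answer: $- \frac{2449}{3} \approx -816.33$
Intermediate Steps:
$Q{\left(o \right)} = 2 o$
$x{\left(m,W \right)} = 0$ ($x{\left(m,W \right)} = 2 \cdot 0 = 0$)
$j{\left(v,s \right)} = 8 + \frac{v}{3}$ ($j{\left(v,s \right)} = 8 + \frac{0 v + v}{3} = 8 + \frac{0 + v}{3} = 8 + \frac{v}{3}$)
$-127 - 88 j{\left(\frac{5 + 0}{-4 - 6},-12 \right)} = -127 - 88 \left(8 + \frac{\left(5 + 0\right) \frac{1}{-4 - 6}}{3}\right) = -127 - 88 \left(8 + \frac{5 \frac{1}{-10}}{3}\right) = -127 - 88 \left(8 + \frac{5 \left(- \frac{1}{10}\right)}{3}\right) = -127 - 88 \left(8 + \frac{1}{3} \left(- \frac{1}{2}\right)\right) = -127 - 88 \left(8 - \frac{1}{6}\right) = -127 - \frac{2068}{3} = - \frac{2449}{3}$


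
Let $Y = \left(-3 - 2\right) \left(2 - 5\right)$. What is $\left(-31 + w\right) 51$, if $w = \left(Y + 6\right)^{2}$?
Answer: $20910$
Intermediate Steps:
$Y = 15$ ($Y = \left(-5\right) \left(-3\right) = 15$)
$w = 441$ ($w = \left(15 + 6\right)^{2} = 21^{2} = 441$)
$\left(-31 + w\right) 51 = \left(-31 + 441\right) 51 = 410 \cdot 51 = 20910$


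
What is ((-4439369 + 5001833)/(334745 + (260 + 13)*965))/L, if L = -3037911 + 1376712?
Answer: -93744/165618771635 ≈ -5.6602e-7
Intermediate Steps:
L = -1661199
((-4439369 + 5001833)/(334745 + (260 + 13)*965))/L = ((-4439369 + 5001833)/(334745 + (260 + 13)*965))/(-1661199) = (562464/(334745 + 273*965))*(-1/1661199) = (562464/(334745 + 263445))*(-1/1661199) = (562464/598190)*(-1/1661199) = (562464*(1/598190))*(-1/1661199) = (281232/299095)*(-1/1661199) = -93744/165618771635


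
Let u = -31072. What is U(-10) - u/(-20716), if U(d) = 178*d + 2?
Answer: -9216030/5179 ≈ -1779.5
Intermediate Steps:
U(d) = 2 + 178*d
U(-10) - u/(-20716) = (2 + 178*(-10)) - (-31072)/(-20716) = (2 - 1780) - (-31072)*(-1)/20716 = -1778 - 1*7768/5179 = -1778 - 7768/5179 = -9216030/5179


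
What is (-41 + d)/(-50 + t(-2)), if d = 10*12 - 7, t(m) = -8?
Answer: -36/29 ≈ -1.2414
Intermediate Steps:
d = 113 (d = 120 - 7 = 113)
(-41 + d)/(-50 + t(-2)) = (-41 + 113)/(-50 - 8) = 72/(-58) = 72*(-1/58) = -36/29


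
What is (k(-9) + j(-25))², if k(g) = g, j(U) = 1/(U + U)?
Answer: 203401/2500 ≈ 81.360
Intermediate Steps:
j(U) = 1/(2*U)
(k(-9) + j(-25))² = (-9 + (½)/(-25))² = (-9 + (½)*(-1/25))² = (-9 - 1/50)² = (-451/50)² = 203401/2500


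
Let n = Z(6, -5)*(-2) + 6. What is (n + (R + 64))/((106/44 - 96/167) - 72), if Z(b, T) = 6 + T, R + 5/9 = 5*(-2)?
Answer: -1899458/2320101 ≈ -0.81870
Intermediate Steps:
R = -95/9 (R = -5/9 + 5*(-2) = -5/9 - 10 = -95/9 ≈ -10.556)
n = 4 (n = (6 - 5)*(-2) + 6 = 1*(-2) + 6 = -2 + 6 = 4)
(n + (R + 64))/((106/44 - 96/167) - 72) = (4 + (-95/9 + 64))/((106/44 - 96/167) - 72) = (4 + 481/9)/((106*(1/44) - 96*1/167) - 72) = 517/(9*((53/22 - 96/167) - 72)) = 517/(9*(6739/3674 - 72)) = 517/(9*(-257789/3674)) = (517/9)*(-3674/257789) = -1899458/2320101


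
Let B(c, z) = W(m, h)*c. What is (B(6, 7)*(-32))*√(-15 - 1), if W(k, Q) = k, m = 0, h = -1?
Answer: 0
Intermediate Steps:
B(c, z) = 0 (B(c, z) = 0*c = 0)
(B(6, 7)*(-32))*√(-15 - 1) = (0*(-32))*√(-15 - 1) = 0*√(-16) = 0*(4*I) = 0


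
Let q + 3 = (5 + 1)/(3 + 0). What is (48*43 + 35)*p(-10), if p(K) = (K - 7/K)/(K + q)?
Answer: 195207/110 ≈ 1774.6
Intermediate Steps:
q = -1 (q = -3 + (5 + 1)/(3 + 0) = -3 + 6/3 = -3 + 6*(1/3) = -3 + 2 = -1)
p(K) = (K - 7/K)/(-1 + K) (p(K) = (K - 7/K)/(K - 1) = (K - 7/K)/(-1 + K))
(48*43 + 35)*p(-10) = (48*43 + 35)*((-7 + (-10)**2)/((-10)*(-1 - 10))) = (2064 + 35)*(-1/10*(-7 + 100)/(-11)) = 2099*(-1/10*(-1/11)*93) = 2099*(93/110) = 195207/110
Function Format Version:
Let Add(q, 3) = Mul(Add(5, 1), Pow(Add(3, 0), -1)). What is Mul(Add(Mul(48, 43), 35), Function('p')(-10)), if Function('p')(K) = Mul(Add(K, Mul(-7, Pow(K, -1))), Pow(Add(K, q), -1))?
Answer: Rational(195207, 110) ≈ 1774.6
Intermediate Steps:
q = -1 (q = Add(-3, Mul(Add(5, 1), Pow(Add(3, 0), -1))) = Add(-3, Mul(6, Pow(3, -1))) = Add(-3, Mul(6, Rational(1, 3))) = Add(-3, 2) = -1)
Function('p')(K) = Mul(Pow(Add(-1, K), -1), Add(K, Mul(-7, Pow(K, -1)))) (Function('p')(K) = Mul(Add(K, Mul(-7, Pow(K, -1))), Pow(Add(K, -1), -1)) = Mul(Add(K, Mul(-7, Pow(K, -1))), Pow(Add(-1, K), -1)) = Mul(Pow(Add(-1, K), -1), Add(K, Mul(-7, Pow(K, -1)))))
Mul(Add(Mul(48, 43), 35), Function('p')(-10)) = Mul(Add(Mul(48, 43), 35), Mul(Pow(-10, -1), Pow(Add(-1, -10), -1), Add(-7, Pow(-10, 2)))) = Mul(Add(2064, 35), Mul(Rational(-1, 10), Pow(-11, -1), Add(-7, 100))) = Mul(2099, Mul(Rational(-1, 10), Rational(-1, 11), 93)) = Mul(2099, Rational(93, 110)) = Rational(195207, 110)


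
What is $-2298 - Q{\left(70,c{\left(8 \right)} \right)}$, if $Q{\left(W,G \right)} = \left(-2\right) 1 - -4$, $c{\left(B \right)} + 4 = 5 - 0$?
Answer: $-2300$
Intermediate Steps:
$c{\left(B \right)} = 1$ ($c{\left(B \right)} = -4 + \left(5 - 0\right) = -4 + \left(5 + 0\right) = -4 + 5 = 1$)
$Q{\left(W,G \right)} = 2$ ($Q{\left(W,G \right)} = -2 + 4 = 2$)
$-2298 - Q{\left(70,c{\left(8 \right)} \right)} = -2298 - 2 = -2300$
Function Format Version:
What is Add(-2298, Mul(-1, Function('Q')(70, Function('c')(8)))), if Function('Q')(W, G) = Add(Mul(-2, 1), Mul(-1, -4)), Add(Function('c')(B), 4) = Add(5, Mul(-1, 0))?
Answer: -2300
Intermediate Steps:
Function('c')(B) = 1 (Function('c')(B) = Add(-4, Add(5, Mul(-1, 0))) = Add(-4, Add(5, 0)) = Add(-4, 5) = 1)
Function('Q')(W, G) = 2 (Function('Q')(W, G) = Add(-2, 4) = 2)
Add(-2298, Mul(-1, Function('Q')(70, Function('c')(8)))) = Add(-2298, Mul(-1, 2)) = Add(-2298, -2) = -2300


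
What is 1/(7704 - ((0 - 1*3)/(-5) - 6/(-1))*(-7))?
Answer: 5/38751 ≈ 0.00012903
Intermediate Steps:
1/(7704 - ((0 - 1*3)/(-5) - 6/(-1))*(-7)) = 1/(7704 - ((0 - 3)*(-⅕) - 6*(-1))*(-7)) = 1/(7704 - (-3*(-⅕) + 6)*(-7)) = 1/(7704 - (⅗ + 6)*(-7)) = 1/(7704 - 1*33/5*(-7)) = 1/(7704 - 33/5*(-7)) = 1/(7704 + 231/5) = 1/(38751/5) = 5/38751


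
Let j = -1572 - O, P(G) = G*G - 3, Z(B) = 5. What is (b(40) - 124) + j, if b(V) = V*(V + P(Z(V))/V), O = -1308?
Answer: 1234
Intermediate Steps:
P(G) = -3 + G² (P(G) = G² - 3 = -3 + G²)
j = -264 (j = -1572 - 1*(-1308) = -1572 + 1308 = -264)
b(V) = V*(V + 22/V) (b(V) = V*(V + (-3 + 5²)/V) = V*(V + (-3 + 25)/V) = V*(V + 22/V))
(b(40) - 124) + j = ((22 + 40²) - 124) - 264 = ((22 + 1600) - 124) - 264 = (1622 - 124) - 264 = 1498 - 264 = 1234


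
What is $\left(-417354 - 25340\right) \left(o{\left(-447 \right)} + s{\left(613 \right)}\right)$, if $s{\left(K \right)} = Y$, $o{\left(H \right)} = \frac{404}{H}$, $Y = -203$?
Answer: $\frac{40349344630}{447} \approx 9.0267 \cdot 10^{7}$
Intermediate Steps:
$s{\left(K \right)} = -203$
$\left(-417354 - 25340\right) \left(o{\left(-447 \right)} + s{\left(613 \right)}\right) = \left(-417354 - 25340\right) \left(\frac{404}{-447} - 203\right) = - 442694 \left(404 \left(- \frac{1}{447}\right) - 203\right) = - 442694 \left(- \frac{404}{447} - 203\right) = \left(-442694\right) \left(- \frac{91145}{447}\right) = \frac{40349344630}{447}$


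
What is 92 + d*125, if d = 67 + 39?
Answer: 13342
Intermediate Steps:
d = 106
92 + d*125 = 92 + 106*125 = 92 + 13250 = 13342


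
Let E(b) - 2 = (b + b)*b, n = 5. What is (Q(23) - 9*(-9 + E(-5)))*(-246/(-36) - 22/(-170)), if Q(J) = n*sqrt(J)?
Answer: -458079/170 + 3551*sqrt(23)/102 ≈ -2527.6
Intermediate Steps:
Q(J) = 5*sqrt(J)
E(b) = 2 + 2*b**2 (E(b) = 2 + (b + b)*b = 2 + (2*b)*b = 2 + 2*b**2)
(Q(23) - 9*(-9 + E(-5)))*(-246/(-36) - 22/(-170)) = (5*sqrt(23) - 9*(-9 + (2 + 2*(-5)**2)))*(-246/(-36) - 22/(-170)) = (5*sqrt(23) - 9*(-9 + (2 + 2*25)))*(-246*(-1/36) - 22*(-1/170)) = (5*sqrt(23) - 9*(-9 + (2 + 50)))*(41/6 + 11/85) = (5*sqrt(23) - 9*(-9 + 52))*(3551/510) = (5*sqrt(23) - 9*43)*(3551/510) = (5*sqrt(23) - 387)*(3551/510) = (-387 + 5*sqrt(23))*(3551/510) = -458079/170 + 3551*sqrt(23)/102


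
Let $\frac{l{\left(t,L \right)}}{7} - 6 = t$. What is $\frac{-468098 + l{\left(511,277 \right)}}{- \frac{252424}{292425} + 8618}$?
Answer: $- \frac{135825271575}{2519866226} \approx -53.902$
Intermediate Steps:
$l{\left(t,L \right)} = 42 + 7 t$
$\frac{-468098 + l{\left(511,277 \right)}}{- \frac{252424}{292425} + 8618} = \frac{-468098 + \left(42 + 7 \cdot 511\right)}{- \frac{252424}{292425} + 8618} = \frac{-468098 + \left(42 + 3577\right)}{\left(-252424\right) \frac{1}{292425} + 8618} = \frac{-468098 + 3619}{- \frac{252424}{292425} + 8618} = - \frac{464479}{\frac{2519866226}{292425}} = \left(-464479\right) \frac{292425}{2519866226} = - \frac{135825271575}{2519866226}$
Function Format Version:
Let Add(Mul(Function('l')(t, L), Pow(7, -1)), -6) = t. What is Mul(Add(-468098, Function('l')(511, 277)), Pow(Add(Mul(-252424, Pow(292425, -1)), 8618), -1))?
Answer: Rational(-135825271575, 2519866226) ≈ -53.902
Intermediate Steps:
Function('l')(t, L) = Add(42, Mul(7, t))
Mul(Add(-468098, Function('l')(511, 277)), Pow(Add(Mul(-252424, Pow(292425, -1)), 8618), -1)) = Mul(Add(-468098, Add(42, Mul(7, 511))), Pow(Add(Mul(-252424, Pow(292425, -1)), 8618), -1)) = Mul(Add(-468098, Add(42, 3577)), Pow(Add(Mul(-252424, Rational(1, 292425)), 8618), -1)) = Mul(Add(-468098, 3619), Pow(Add(Rational(-252424, 292425), 8618), -1)) = Mul(-464479, Pow(Rational(2519866226, 292425), -1)) = Mul(-464479, Rational(292425, 2519866226)) = Rational(-135825271575, 2519866226)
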